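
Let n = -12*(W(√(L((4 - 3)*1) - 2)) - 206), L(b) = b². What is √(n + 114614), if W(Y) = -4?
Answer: √117134 ≈ 342.25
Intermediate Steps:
n = 2520 (n = -12*(-4 - 206) = -12*(-210) = 2520)
√(n + 114614) = √(2520 + 114614) = √117134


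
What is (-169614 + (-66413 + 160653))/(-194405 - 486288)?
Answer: 5798/52361 ≈ 0.11073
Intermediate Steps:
(-169614 + (-66413 + 160653))/(-194405 - 486288) = (-169614 + 94240)/(-680693) = -75374*(-1/680693) = 5798/52361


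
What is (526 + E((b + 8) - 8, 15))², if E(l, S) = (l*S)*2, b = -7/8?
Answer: 3996001/16 ≈ 2.4975e+5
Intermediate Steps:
b = -7/8 (b = -7*⅛ = -7/8 ≈ -0.87500)
E(l, S) = 2*S*l (E(l, S) = (S*l)*2 = 2*S*l)
(526 + E((b + 8) - 8, 15))² = (526 + 2*15*((-7/8 + 8) - 8))² = (526 + 2*15*(57/8 - 8))² = (526 + 2*15*(-7/8))² = (526 - 105/4)² = (1999/4)² = 3996001/16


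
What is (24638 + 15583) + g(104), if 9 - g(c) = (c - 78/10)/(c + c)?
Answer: 3218363/80 ≈ 40230.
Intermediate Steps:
g(c) = 9 - (-39/5 + c)/(2*c) (g(c) = 9 - (c - 78/10)/(c + c) = 9 - (c - 78*1/10)/(2*c) = 9 - (c - 39/5)*1/(2*c) = 9 - (-39/5 + c)*1/(2*c) = 9 - (-39/5 + c)/(2*c))
(24638 + 15583) + g(104) = (24638 + 15583) + (1/10)*(39 + 85*104)/104 = 40221 + (1/10)*(1/104)*(39 + 8840) = 40221 + (1/10)*(1/104)*8879 = 40221 + 683/80 = 3218363/80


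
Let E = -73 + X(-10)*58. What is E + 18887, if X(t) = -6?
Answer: 18466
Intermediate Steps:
E = -421 (E = -73 - 6*58 = -73 - 348 = -421)
E + 18887 = -421 + 18887 = 18466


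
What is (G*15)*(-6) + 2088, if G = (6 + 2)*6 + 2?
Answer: -2412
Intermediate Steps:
G = 50 (G = 8*6 + 2 = 48 + 2 = 50)
(G*15)*(-6) + 2088 = (50*15)*(-6) + 2088 = 750*(-6) + 2088 = -4500 + 2088 = -2412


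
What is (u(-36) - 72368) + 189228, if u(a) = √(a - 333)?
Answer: 116860 + 3*I*√41 ≈ 1.1686e+5 + 19.209*I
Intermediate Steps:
u(a) = √(-333 + a)
(u(-36) - 72368) + 189228 = (√(-333 - 36) - 72368) + 189228 = (√(-369) - 72368) + 189228 = (3*I*√41 - 72368) + 189228 = (-72368 + 3*I*√41) + 189228 = 116860 + 3*I*√41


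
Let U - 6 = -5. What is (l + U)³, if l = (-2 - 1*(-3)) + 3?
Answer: 125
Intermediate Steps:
U = 1 (U = 6 - 5 = 1)
l = 4 (l = (-2 + 3) + 3 = 1 + 3 = 4)
(l + U)³ = (4 + 1)³ = 5³ = 125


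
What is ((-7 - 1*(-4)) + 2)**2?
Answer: 1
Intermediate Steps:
((-7 - 1*(-4)) + 2)**2 = ((-7 + 4) + 2)**2 = (-3 + 2)**2 = (-1)**2 = 1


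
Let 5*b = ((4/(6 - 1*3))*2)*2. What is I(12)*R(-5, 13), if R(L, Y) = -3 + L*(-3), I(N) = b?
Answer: 64/5 ≈ 12.800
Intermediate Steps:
b = 16/15 (b = (((4/(6 - 1*3))*2)*2)/5 = (((4/(6 - 3))*2)*2)/5 = (((4/3)*2)*2)/5 = ((8/3)*2)/5 = (⅕)*(16/3) = 16/15 ≈ 1.0667)
I(N) = 16/15
R(L, Y) = -3 - 3*L
I(12)*R(-5, 13) = 16*(-3 - 3*(-5))/15 = 16*(-3 + 15)/15 = (16/15)*12 = 64/5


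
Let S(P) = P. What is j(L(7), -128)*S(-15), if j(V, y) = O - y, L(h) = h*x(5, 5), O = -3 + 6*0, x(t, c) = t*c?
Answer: -1875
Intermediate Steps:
x(t, c) = c*t
O = -3 (O = -3 + 0 = -3)
L(h) = 25*h (L(h) = h*(5*5) = h*25 = 25*h)
j(V, y) = -3 - y
j(L(7), -128)*S(-15) = (-3 - 1*(-128))*(-15) = (-3 + 128)*(-15) = 125*(-15) = -1875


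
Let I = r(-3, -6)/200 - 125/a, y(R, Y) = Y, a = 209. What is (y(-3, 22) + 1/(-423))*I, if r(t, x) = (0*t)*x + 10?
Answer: -4263551/353628 ≈ -12.057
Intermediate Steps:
r(t, x) = 10 (r(t, x) = 0*x + 10 = 0 + 10 = 10)
I = -2291/4180 (I = 10/200 - 125/209 = 10*(1/200) - 125*1/209 = 1/20 - 125/209 = -2291/4180 ≈ -0.54809)
(y(-3, 22) + 1/(-423))*I = (22 + 1/(-423))*(-2291/4180) = (22 - 1/423)*(-2291/4180) = (9305/423)*(-2291/4180) = -4263551/353628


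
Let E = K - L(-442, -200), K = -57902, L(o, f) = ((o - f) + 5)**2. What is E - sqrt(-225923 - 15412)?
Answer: -114071 - 3*I*sqrt(26815) ≈ -1.1407e+5 - 491.26*I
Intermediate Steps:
L(o, f) = (5 + o - f)**2
E = -114071 (E = -57902 - (5 - 442 - 1*(-200))**2 = -57902 - (5 - 442 + 200)**2 = -57902 - 1*(-237)**2 = -57902 - 1*56169 = -57902 - 56169 = -114071)
E - sqrt(-225923 - 15412) = -114071 - sqrt(-225923 - 15412) = -114071 - sqrt(-241335) = -114071 - 3*I*sqrt(26815)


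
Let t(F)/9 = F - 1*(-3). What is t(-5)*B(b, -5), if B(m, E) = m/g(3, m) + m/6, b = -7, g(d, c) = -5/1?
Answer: -21/5 ≈ -4.2000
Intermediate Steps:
g(d, c) = -5 (g(d, c) = -5*1 = -5)
B(m, E) = -m/30 (B(m, E) = m/(-5) + m/6 = m*(-⅕) + m*(⅙) = -m/5 + m/6 = -m/30)
t(F) = 27 + 9*F (t(F) = 9*(F - 1*(-3)) = 9*(F + 3) = 9*(3 + F) = 27 + 9*F)
t(-5)*B(b, -5) = (27 + 9*(-5))*(-1/30*(-7)) = (27 - 45)*(7/30) = -18*7/30 = -21/5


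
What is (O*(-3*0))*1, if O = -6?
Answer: 0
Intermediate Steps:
(O*(-3*0))*1 = -(-6)*3*0*1 = -(-6)*0*1 = -6*0*1 = 0*1 = 0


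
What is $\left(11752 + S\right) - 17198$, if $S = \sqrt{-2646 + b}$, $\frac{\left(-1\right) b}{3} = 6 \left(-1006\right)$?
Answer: $-5446 + 3 \sqrt{1718} \approx -5321.7$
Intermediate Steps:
$b = 18108$ ($b = - 3 \cdot 6 \left(-1006\right) = \left(-3\right) \left(-6036\right) = 18108$)
$S = 3 \sqrt{1718}$ ($S = \sqrt{-2646 + 18108} = \sqrt{15462} = 3 \sqrt{1718} \approx 124.35$)
$\left(11752 + S\right) - 17198 = \left(11752 + 3 \sqrt{1718}\right) - 17198 = -5446 + 3 \sqrt{1718}$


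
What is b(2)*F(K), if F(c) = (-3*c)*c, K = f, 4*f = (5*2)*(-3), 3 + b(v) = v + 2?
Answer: -675/4 ≈ -168.75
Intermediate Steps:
b(v) = -1 + v (b(v) = -3 + (v + 2) = -3 + (2 + v) = -1 + v)
f = -15/2 (f = ((5*2)*(-3))/4 = (10*(-3))/4 = (1/4)*(-30) = -15/2 ≈ -7.5000)
K = -15/2 ≈ -7.5000
F(c) = -3*c**2
b(2)*F(K) = (-1 + 2)*(-3*(-15/2)**2) = 1*(-3*225/4) = 1*(-675/4) = -675/4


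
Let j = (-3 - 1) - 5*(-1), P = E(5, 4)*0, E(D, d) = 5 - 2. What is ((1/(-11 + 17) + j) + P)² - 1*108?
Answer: -3839/36 ≈ -106.64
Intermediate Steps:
E(D, d) = 3
P = 0 (P = 3*0 = 0)
j = 1 (j = -4 + 5 = 1)
((1/(-11 + 17) + j) + P)² - 1*108 = ((1/(-11 + 17) + 1) + 0)² - 1*108 = ((1/6 + 1) + 0)² - 108 = ((⅙ + 1) + 0)² - 108 = (7/6 + 0)² - 108 = (7/6)² - 108 = 49/36 - 108 = -3839/36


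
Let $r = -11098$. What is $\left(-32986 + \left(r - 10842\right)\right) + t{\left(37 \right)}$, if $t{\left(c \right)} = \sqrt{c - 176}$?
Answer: $-54926 + i \sqrt{139} \approx -54926.0 + 11.79 i$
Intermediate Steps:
$t{\left(c \right)} = \sqrt{-176 + c}$
$\left(-32986 + \left(r - 10842\right)\right) + t{\left(37 \right)} = \left(-32986 - 21940\right) + \sqrt{-176 + 37} = \left(-32986 - 21940\right) + \sqrt{-139} = \left(-32986 - 21940\right) + i \sqrt{139} = -54926 + i \sqrt{139}$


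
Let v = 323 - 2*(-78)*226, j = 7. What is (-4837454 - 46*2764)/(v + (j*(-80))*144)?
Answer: 4964598/45061 ≈ 110.18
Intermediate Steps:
v = 35579 (v = 323 + 156*226 = 323 + 35256 = 35579)
(-4837454 - 46*2764)/(v + (j*(-80))*144) = (-4837454 - 46*2764)/(35579 + (7*(-80))*144) = (-4837454 - 127144)/(35579 - 560*144) = -4964598/(35579 - 80640) = -4964598/(-45061) = -4964598*(-1/45061) = 4964598/45061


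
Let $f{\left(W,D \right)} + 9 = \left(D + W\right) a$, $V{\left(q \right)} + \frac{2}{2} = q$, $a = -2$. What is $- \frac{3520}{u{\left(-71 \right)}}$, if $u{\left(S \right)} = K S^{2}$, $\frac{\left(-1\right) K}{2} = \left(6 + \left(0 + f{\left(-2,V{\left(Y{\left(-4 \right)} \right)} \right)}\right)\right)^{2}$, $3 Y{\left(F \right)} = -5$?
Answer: $\frac{15840}{1819801} \approx 0.0087042$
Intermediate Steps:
$Y{\left(F \right)} = - \frac{5}{3}$ ($Y{\left(F \right)} = \frac{1}{3} \left(-5\right) = - \frac{5}{3}$)
$V{\left(q \right)} = -1 + q$
$f{\left(W,D \right)} = -9 - 2 D - 2 W$ ($f{\left(W,D \right)} = -9 + \left(D + W\right) \left(-2\right) = -9 - \left(2 D + 2 W\right) = -9 - 2 D - 2 W$)
$K = - \frac{722}{9}$ ($K = - 2 \left(6 - \left(5 + 2 \left(-1 - \frac{5}{3}\right)\right)\right)^{2} = - 2 \left(6 + \left(0 - - \frac{1}{3}\right)\right)^{2} = - 2 \left(6 + \left(0 + \left(-9 + \frac{16}{3} + 4\right)\right)\right)^{2} = - 2 \left(6 + \left(0 + \frac{1}{3}\right)\right)^{2} = - 2 \left(6 + \frac{1}{3}\right)^{2} = - 2 \left(\frac{19}{3}\right)^{2} = \left(-2\right) \frac{361}{9} = - \frac{722}{9} \approx -80.222$)
$u{\left(S \right)} = - \frac{722 S^{2}}{9}$
$- \frac{3520}{u{\left(-71 \right)}} = - \frac{3520}{\left(- \frac{722}{9}\right) \left(-71\right)^{2}} = - \frac{3520}{\left(- \frac{722}{9}\right) 5041} = - \frac{3520}{- \frac{3639602}{9}} = \left(-3520\right) \left(- \frac{9}{3639602}\right) = \frac{15840}{1819801}$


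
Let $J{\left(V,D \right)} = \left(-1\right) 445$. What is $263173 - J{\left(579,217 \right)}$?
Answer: $263618$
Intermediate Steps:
$J{\left(V,D \right)} = -445$
$263173 - J{\left(579,217 \right)} = 263173 - -445 = 263173 + 445 = 263618$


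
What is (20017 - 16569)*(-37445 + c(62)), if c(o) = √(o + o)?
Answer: -129110360 + 6896*√31 ≈ -1.2907e+8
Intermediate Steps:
c(o) = √2*√o (c(o) = √(2*o) = √2*√o)
(20017 - 16569)*(-37445 + c(62)) = (20017 - 16569)*(-37445 + √2*√62) = 3448*(-37445 + 2*√31) = -129110360 + 6896*√31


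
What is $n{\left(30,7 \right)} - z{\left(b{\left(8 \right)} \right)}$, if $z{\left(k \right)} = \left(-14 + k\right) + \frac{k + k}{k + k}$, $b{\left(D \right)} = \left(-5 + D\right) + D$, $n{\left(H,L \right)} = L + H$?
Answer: $39$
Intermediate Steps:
$n{\left(H,L \right)} = H + L$
$b{\left(D \right)} = -5 + 2 D$
$z{\left(k \right)} = -13 + k$ ($z{\left(k \right)} = \left(-14 + k\right) + \frac{2 k}{2 k} = \left(-14 + k\right) + 2 k \frac{1}{2 k} = \left(-14 + k\right) + 1 = -13 + k$)
$n{\left(30,7 \right)} - z{\left(b{\left(8 \right)} \right)} = \left(30 + 7\right) - \left(-13 + \left(-5 + 2 \cdot 8\right)\right) = 37 - \left(-13 + \left(-5 + 16\right)\right) = 37 - \left(-13 + 11\right) = 37 - -2 = 37 + 2 = 39$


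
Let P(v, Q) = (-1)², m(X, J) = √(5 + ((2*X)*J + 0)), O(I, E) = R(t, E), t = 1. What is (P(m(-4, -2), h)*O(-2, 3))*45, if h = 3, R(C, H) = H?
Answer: 135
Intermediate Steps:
O(I, E) = E
m(X, J) = √(5 + 2*J*X) (m(X, J) = √(5 + (2*J*X + 0)) = √(5 + 2*J*X))
P(v, Q) = 1
(P(m(-4, -2), h)*O(-2, 3))*45 = (1*3)*45 = 3*45 = 135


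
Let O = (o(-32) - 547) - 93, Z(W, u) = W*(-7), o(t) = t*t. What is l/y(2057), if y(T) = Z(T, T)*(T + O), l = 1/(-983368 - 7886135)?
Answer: 1/311744927794377 ≈ 3.2078e-15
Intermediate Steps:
o(t) = t²
Z(W, u) = -7*W
O = 384 (O = ((-32)² - 547) - 93 = (1024 - 547) - 93 = 477 - 93 = 384)
l = -1/8869503 (l = 1/(-8869503) = -1/8869503 ≈ -1.1275e-7)
y(T) = -7*T*(384 + T) (y(T) = (-7*T)*(T + 384) = (-7*T)*(384 + T) = -7*T*(384 + T))
l/y(2057) = -(-1/(14399*(384 + 2057)))/8869503 = -1/(8869503*((-7*2057*2441))) = -1/8869503/(-35147959) = -1/8869503*(-1/35147959) = 1/311744927794377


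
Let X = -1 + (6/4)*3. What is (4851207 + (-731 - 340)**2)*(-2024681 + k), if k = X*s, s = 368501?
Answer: -4408277407020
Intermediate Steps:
X = 7/2 (X = -1 + (6*(1/4))*3 = -1 + (3/2)*3 = -1 + 9/2 = 7/2 ≈ 3.5000)
k = 2579507/2 (k = (7/2)*368501 = 2579507/2 ≈ 1.2898e+6)
(4851207 + (-731 - 340)**2)*(-2024681 + k) = (4851207 + (-731 - 340)**2)*(-2024681 + 2579507/2) = (4851207 + (-1071)**2)*(-1469855/2) = (4851207 + 1147041)*(-1469855/2) = 5998248*(-1469855/2) = -4408277407020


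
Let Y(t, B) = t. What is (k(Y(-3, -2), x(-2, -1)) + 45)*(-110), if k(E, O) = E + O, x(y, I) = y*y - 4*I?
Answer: -5500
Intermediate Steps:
x(y, I) = y² - 4*I
(k(Y(-3, -2), x(-2, -1)) + 45)*(-110) = ((-3 + ((-2)² - 4*(-1))) + 45)*(-110) = ((-3 + (4 + 4)) + 45)*(-110) = ((-3 + 8) + 45)*(-110) = (5 + 45)*(-110) = 50*(-110) = -5500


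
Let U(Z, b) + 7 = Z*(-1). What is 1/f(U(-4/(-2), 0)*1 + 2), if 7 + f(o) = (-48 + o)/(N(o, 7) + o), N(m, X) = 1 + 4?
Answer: 2/41 ≈ 0.048781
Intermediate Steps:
U(Z, b) = -7 - Z (U(Z, b) = -7 + Z*(-1) = -7 - Z)
N(m, X) = 5
f(o) = -7 + (-48 + o)/(5 + o)
1/f(U(-4/(-2), 0)*1 + 2) = 1/((-83 - 6*((-7 - (-4)/(-2))*1 + 2))/(5 + ((-7 - (-4)/(-2))*1 + 2))) = 1/((-83 - 6*((-7 - (-4)*(-1)/2)*1 + 2))/(5 + ((-7 - (-4)*(-1)/2)*1 + 2))) = 1/((-83 - 6*((-7 - 1*2)*1 + 2))/(5 + ((-7 - 1*2)*1 + 2))) = 1/((-83 - 6*((-7 - 2)*1 + 2))/(5 + ((-7 - 2)*1 + 2))) = 1/((-83 - 6*(-9*1 + 2))/(5 + (-9*1 + 2))) = 1/((-83 - 6*(-9 + 2))/(5 + (-9 + 2))) = 1/((-83 - 6*(-7))/(5 - 7)) = 1/((-83 + 42)/(-2)) = 1/(-1/2*(-41)) = 1/(41/2) = 2/41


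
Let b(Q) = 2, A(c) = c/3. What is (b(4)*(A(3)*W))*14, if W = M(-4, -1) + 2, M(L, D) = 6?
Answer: 224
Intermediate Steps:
A(c) = c/3 (A(c) = c*(⅓) = c/3)
W = 8 (W = 6 + 2 = 8)
(b(4)*(A(3)*W))*14 = (2*(((⅓)*3)*8))*14 = (2*(1*8))*14 = (2*8)*14 = 16*14 = 224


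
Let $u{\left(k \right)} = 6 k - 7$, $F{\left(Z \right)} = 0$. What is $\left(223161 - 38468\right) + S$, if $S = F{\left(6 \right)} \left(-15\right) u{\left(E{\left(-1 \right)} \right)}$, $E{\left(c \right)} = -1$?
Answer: $184693$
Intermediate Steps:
$u{\left(k \right)} = -7 + 6 k$
$S = 0$ ($S = 0 \left(-15\right) \left(-7 + 6 \left(-1\right)\right) = 0 \left(-7 - 6\right) = 0 \left(-13\right) = 0$)
$\left(223161 - 38468\right) + S = \left(223161 - 38468\right) + 0 = 184693 + 0 = 184693$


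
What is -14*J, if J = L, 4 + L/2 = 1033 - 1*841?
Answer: -5264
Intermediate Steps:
L = 376 (L = -8 + 2*(1033 - 1*841) = -8 + 2*(1033 - 841) = -8 + 2*192 = -8 + 384 = 376)
J = 376
-14*J = -14*376 = -5264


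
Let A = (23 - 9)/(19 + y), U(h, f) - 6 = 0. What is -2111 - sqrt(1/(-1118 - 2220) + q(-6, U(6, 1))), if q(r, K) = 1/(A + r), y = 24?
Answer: -2111 - I*sqrt(7318947201)/203618 ≈ -2111.0 - 0.42015*I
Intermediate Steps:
U(h, f) = 6 (U(h, f) = 6 + 0 = 6)
A = 14/43 (A = (23 - 9)/(19 + 24) = 14/43 ≈ 0.32558)
q(r, K) = 1/(14/43 + r)
-2111 - sqrt(1/(-1118 - 2220) + q(-6, U(6, 1))) = -2111 - sqrt(1/(-1118 - 2220) + 43/(14 + 43*(-6))) = -2111 - sqrt(1/(-3338) + 43/(14 - 258)) = -2111 - sqrt(-1/3338 + 43/(-244)) = -2111 - sqrt(-1/3338 + 43*(-1/244)) = -2111 - sqrt(-1/3338 - 43/244) = -2111 - sqrt(-71889/407236) = -2111 - I*sqrt(7318947201)/203618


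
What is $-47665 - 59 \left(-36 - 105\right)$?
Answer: $-39346$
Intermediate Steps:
$-47665 - 59 \left(-36 - 105\right) = -47665 - -8319 = -47665 + 8319 = -39346$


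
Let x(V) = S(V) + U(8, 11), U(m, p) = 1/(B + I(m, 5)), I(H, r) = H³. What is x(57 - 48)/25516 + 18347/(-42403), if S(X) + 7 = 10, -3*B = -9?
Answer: -120513800871/278603399110 ≈ -0.43256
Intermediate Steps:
B = 3 (B = -⅓*(-9) = 3)
S(X) = 3 (S(X) = -7 + 10 = 3)
U(m, p) = 1/(3 + m³)
x(V) = 1546/515 (x(V) = 3 + 1/(3 + 8³) = 3 + 1/(3 + 512) = 3 + 1/515 = 1546/515)
x(57 - 48)/25516 + 18347/(-42403) = (1546/515)/25516 + 18347/(-42403) = (1546/515)*(1/25516) + 18347*(-1/42403) = 773/6570370 - 18347/42403 = -120513800871/278603399110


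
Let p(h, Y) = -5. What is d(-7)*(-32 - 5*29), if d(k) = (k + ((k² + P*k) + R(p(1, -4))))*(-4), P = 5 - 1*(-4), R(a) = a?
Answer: -18408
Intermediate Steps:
P = 9 (P = 5 + 4 = 9)
d(k) = 20 - 40*k - 4*k² (d(k) = (k + ((k² + 9*k) - 5))*(-4) = (k + (-5 + k² + 9*k))*(-4) = (-5 + k² + 10*k)*(-4) = 20 - 40*k - 4*k²)
d(-7)*(-32 - 5*29) = (20 - 40*(-7) - 4*(-7)²)*(-32 - 5*29) = (20 + 280 - 4*49)*(-32 - 145) = (20 + 280 - 196)*(-177) = 104*(-177) = -18408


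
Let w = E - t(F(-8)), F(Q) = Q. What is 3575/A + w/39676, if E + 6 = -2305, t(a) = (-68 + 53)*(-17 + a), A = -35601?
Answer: -118732993/706252638 ≈ -0.16812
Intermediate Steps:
t(a) = 255 - 15*a (t(a) = -15*(-17 + a) = 255 - 15*a)
E = -2311 (E = -6 - 2305 = -2311)
w = -2686 (w = -2311 - (255 - 15*(-8)) = -2311 - (255 + 120) = -2311 - 1*375 = -2311 - 375 = -2686)
3575/A + w/39676 = 3575/(-35601) - 2686/39676 = 3575*(-1/35601) - 2686*1/39676 = -3575/35601 - 1343/19838 = -118732993/706252638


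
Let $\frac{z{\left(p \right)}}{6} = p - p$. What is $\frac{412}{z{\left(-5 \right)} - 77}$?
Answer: $- \frac{412}{77} \approx -5.3506$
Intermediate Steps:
$z{\left(p \right)} = 0$ ($z{\left(p \right)} = 6 \left(p - p\right) = 6 \cdot 0 = 0$)
$\frac{412}{z{\left(-5 \right)} - 77} = \frac{412}{0 - 77} = \frac{412}{-77} = 412 \left(- \frac{1}{77}\right) = - \frac{412}{77}$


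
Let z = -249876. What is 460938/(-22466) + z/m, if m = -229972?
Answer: -12548639940/645818869 ≈ -19.431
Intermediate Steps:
460938/(-22466) + z/m = 460938/(-22466) - 249876/(-229972) = 460938*(-1/22466) - 249876*(-1/229972) = -230469/11233 + 62469/57493 = -12548639940/645818869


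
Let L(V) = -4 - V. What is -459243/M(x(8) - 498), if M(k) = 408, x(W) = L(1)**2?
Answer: -153081/136 ≈ -1125.6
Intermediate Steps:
x(W) = 25 (x(W) = (-4 - 1*1)**2 = (-4 - 1)**2 = (-5)**2 = 25)
-459243/M(x(8) - 498) = -459243/408 = -459243*1/408 = -153081/136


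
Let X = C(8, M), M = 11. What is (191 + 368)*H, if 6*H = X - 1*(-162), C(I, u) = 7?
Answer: 94471/6 ≈ 15745.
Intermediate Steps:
X = 7
H = 169/6 (H = (7 - 1*(-162))/6 = (7 + 162)/6 = (⅙)*169 = 169/6 ≈ 28.167)
(191 + 368)*H = (191 + 368)*(169/6) = 559*(169/6) = 94471/6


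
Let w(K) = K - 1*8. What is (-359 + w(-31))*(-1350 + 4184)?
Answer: -1127932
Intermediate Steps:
w(K) = -8 + K (w(K) = K - 8 = -8 + K)
(-359 + w(-31))*(-1350 + 4184) = (-359 + (-8 - 31))*(-1350 + 4184) = (-359 - 39)*2834 = -398*2834 = -1127932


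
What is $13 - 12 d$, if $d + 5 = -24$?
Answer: $361$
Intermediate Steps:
$d = -29$ ($d = -5 - 24 = -29$)
$13 - 12 d = 13 - -348 = 13 + 348 = 361$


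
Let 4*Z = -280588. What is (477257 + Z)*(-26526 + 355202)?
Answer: 133807286360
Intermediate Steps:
Z = -70147 (Z = (1/4)*(-280588) = -70147)
(477257 + Z)*(-26526 + 355202) = (477257 - 70147)*(-26526 + 355202) = 407110*328676 = 133807286360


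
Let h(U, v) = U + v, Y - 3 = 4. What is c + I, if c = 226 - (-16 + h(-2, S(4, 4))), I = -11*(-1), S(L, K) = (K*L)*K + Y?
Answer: 184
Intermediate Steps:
Y = 7 (Y = 3 + 4 = 7)
S(L, K) = 7 + L*K**2 (S(L, K) = (K*L)*K + 7 = L*K**2 + 7 = 7 + L*K**2)
I = 11
c = 173 (c = 226 - (-16 + (-2 + (7 + 4*4**2))) = 226 - (-16 + (-2 + (7 + 4*16))) = 226 - (-16 + (-2 + (7 + 64))) = 226 - (-16 + (-2 + 71)) = 226 - (-16 + 69) = 226 - 1*53 = 226 - 53 = 173)
c + I = 173 + 11 = 184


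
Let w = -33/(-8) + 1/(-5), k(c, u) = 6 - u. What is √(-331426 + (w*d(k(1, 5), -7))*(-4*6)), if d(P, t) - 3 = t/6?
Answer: 3*I*√3684430/10 ≈ 575.85*I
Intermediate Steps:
w = 157/40 (w = -33*(-⅛) + 1*(-⅕) = 33/8 - ⅕ = 157/40 ≈ 3.9250)
d(P, t) = 3 + t/6
√(-331426 + (w*d(k(1, 5), -7))*(-4*6)) = √(-331426 + (157*(3 + (⅙)*(-7))/40)*(-4*6)) = √(-331426 + (157*(3 - 7/6)/40)*(-24)) = √(-331426 + ((157/40)*(11/6))*(-24)) = √(-331426 + (1727/240)*(-24)) = √(-331426 - 1727/10) = √(-3315987/10) = 3*I*√3684430/10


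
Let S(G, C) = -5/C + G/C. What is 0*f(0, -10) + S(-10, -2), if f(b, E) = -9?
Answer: 15/2 ≈ 7.5000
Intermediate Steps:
0*f(0, -10) + S(-10, -2) = 0*(-9) + (-5 - 10)/(-2) = 0 - 1/2*(-15) = 0 + 15/2 = 15/2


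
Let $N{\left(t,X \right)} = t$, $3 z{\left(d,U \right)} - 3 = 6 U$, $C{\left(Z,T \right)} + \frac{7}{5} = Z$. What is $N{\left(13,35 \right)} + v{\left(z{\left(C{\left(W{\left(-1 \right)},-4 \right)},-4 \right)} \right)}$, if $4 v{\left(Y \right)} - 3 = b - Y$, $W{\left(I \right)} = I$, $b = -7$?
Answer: $\frac{55}{4} \approx 13.75$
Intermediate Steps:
$C{\left(Z,T \right)} = - \frac{7}{5} + Z$
$z{\left(d,U \right)} = 1 + 2 U$ ($z{\left(d,U \right)} = 1 + \frac{6 U}{3} = 1 + 2 U$)
$v{\left(Y \right)} = -1 - \frac{Y}{4}$ ($v{\left(Y \right)} = \frac{3}{4} + \frac{-7 - Y}{4} = \frac{3}{4} - \left(\frac{7}{4} + \frac{Y}{4}\right) = -1 - \frac{Y}{4}$)
$N{\left(13,35 \right)} + v{\left(z{\left(C{\left(W{\left(-1 \right)},-4 \right)},-4 \right)} \right)} = 13 - \left(1 + \frac{1 + 2 \left(-4\right)}{4}\right) = 13 - \left(1 + \frac{1 - 8}{4}\right) = 13 - - \frac{3}{4} = 13 + \left(-1 + \frac{7}{4}\right) = 13 + \frac{3}{4} = \frac{55}{4}$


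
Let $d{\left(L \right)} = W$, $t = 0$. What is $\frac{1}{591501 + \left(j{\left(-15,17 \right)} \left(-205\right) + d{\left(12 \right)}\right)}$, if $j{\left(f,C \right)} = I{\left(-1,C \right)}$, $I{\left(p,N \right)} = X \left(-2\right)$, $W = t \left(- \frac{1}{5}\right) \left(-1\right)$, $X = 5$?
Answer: $\frac{1}{593551} \approx 1.6848 \cdot 10^{-6}$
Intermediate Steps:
$W = 0$ ($W = 0 \left(- \frac{1}{5}\right) \left(-1\right) = 0 \left(-1\right) = 0$)
$I{\left(p,N \right)} = -10$ ($I{\left(p,N \right)} = 5 \left(-2\right) = -10$)
$j{\left(f,C \right)} = -10$
$d{\left(L \right)} = 0$
$\frac{1}{591501 + \left(j{\left(-15,17 \right)} \left(-205\right) + d{\left(12 \right)}\right)} = \frac{1}{591501 + \left(\left(-10\right) \left(-205\right) + 0\right)} = \frac{1}{591501 + \left(2050 + 0\right)} = \frac{1}{591501 + 2050} = \frac{1}{593551}$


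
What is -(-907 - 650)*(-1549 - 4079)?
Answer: -8762796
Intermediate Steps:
-(-907 - 650)*(-1549 - 4079) = -(-1557)*(-5628) = -1*8762796 = -8762796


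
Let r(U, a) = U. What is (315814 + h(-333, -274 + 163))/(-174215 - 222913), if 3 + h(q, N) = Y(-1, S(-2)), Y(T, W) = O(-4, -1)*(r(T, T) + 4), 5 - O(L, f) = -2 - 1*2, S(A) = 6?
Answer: -157919/198564 ≈ -0.79531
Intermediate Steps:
O(L, f) = 9 (O(L, f) = 5 - (-2 - 1*2) = 5 - (-2 - 2) = 5 - 1*(-4) = 5 + 4 = 9)
Y(T, W) = 36 + 9*T (Y(T, W) = 9*(T + 4) = 9*(4 + T) = 36 + 9*T)
h(q, N) = 24 (h(q, N) = -3 + (36 + 9*(-1)) = -3 + (36 - 9) = -3 + 27 = 24)
(315814 + h(-333, -274 + 163))/(-174215 - 222913) = (315814 + 24)/(-174215 - 222913) = 315838/(-397128) = 315838*(-1/397128) = -157919/198564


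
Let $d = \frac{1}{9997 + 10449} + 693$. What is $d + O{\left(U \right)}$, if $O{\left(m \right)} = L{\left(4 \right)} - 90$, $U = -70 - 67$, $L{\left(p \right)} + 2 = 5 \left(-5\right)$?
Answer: $\frac{11776897}{20446} \approx 576.0$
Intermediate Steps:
$L{\left(p \right)} = -27$ ($L{\left(p \right)} = -2 + 5 \left(-5\right) = -2 - 25 = -27$)
$U = -137$ ($U = -70 - 67 = -137$)
$O{\left(m \right)} = -117$ ($O{\left(m \right)} = -27 - 90 = -117$)
$d = \frac{14169079}{20446}$ ($d = \frac{1}{20446} + 693 = \frac{14169079}{20446} \approx 693.0$)
$d + O{\left(U \right)} = \frac{14169079}{20446} - 117 = \frac{11776897}{20446}$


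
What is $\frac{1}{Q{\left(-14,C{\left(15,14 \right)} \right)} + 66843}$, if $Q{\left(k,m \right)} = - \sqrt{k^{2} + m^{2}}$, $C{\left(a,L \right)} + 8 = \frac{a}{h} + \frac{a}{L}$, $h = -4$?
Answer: $\frac{52404912}{3502901289751} + \frac{28 \sqrt{243065}}{3502901289751} \approx 1.4964 \cdot 10^{-5}$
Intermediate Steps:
$C{\left(a,L \right)} = -8 - \frac{a}{4} + \frac{a}{L}$ ($C{\left(a,L \right)} = -8 + \left(\frac{a}{-4} + \frac{a}{L}\right) = -8 + \left(a \left(- \frac{1}{4}\right) + \frac{a}{L}\right) = -8 - \left(\frac{a}{4} - \frac{a}{L}\right) = -8 - \frac{a}{4} + \frac{a}{L}$)
$\frac{1}{Q{\left(-14,C{\left(15,14 \right)} \right)} + 66843} = \frac{1}{- \sqrt{\left(-14\right)^{2} + \left(-8 - \frac{15}{4} + \frac{15}{14}\right)^{2}} + 66843} = \frac{1}{- \sqrt{196 + \left(-8 - \frac{15}{4} + 15 \cdot \frac{1}{14}\right)^{2}} + 66843} = \frac{1}{- \sqrt{196 + \left(-8 - \frac{15}{4} + \frac{15}{14}\right)^{2}} + 66843} = \frac{1}{- \sqrt{196 + \left(- \frac{299}{28}\right)^{2}} + 66843} = \frac{1}{- \sqrt{196 + \frac{89401}{784}} + 66843} = \frac{1}{- \sqrt{\frac{243065}{784}} + 66843} = \frac{1}{- \frac{\sqrt{243065}}{28} + 66843} = \frac{1}{66843 - \frac{\sqrt{243065}}{28}}$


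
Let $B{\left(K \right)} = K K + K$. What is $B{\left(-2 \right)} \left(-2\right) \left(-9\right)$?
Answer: $36$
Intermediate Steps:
$B{\left(K \right)} = K + K^{2}$ ($B{\left(K \right)} = K^{2} + K = K + K^{2}$)
$B{\left(-2 \right)} \left(-2\right) \left(-9\right) = - 2 \left(1 - 2\right) \left(-2\right) \left(-9\right) = \left(-2\right) \left(-1\right) \left(-2\right) \left(-9\right) = 2 \left(-2\right) \left(-9\right) = \left(-4\right) \left(-9\right) = 36$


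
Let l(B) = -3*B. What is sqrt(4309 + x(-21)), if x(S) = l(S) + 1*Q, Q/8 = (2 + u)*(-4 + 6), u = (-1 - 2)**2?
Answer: 2*sqrt(1137) ≈ 67.439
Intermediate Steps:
u = 9 (u = (-3)**2 = 9)
Q = 176 (Q = 8*((2 + 9)*(-4 + 6)) = 8*(11*2) = 8*22 = 176)
x(S) = 176 - 3*S (x(S) = -3*S + 1*176 = -3*S + 176 = 176 - 3*S)
sqrt(4309 + x(-21)) = sqrt(4309 + (176 - 3*(-21))) = sqrt(4309 + (176 + 63)) = sqrt(4309 + 239) = sqrt(4548) = 2*sqrt(1137)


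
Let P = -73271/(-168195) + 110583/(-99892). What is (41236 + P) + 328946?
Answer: 6219540490438127/16801334940 ≈ 3.7018e+5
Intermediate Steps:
P = -11280320953/16801334940 (P = -73271*(-1/168195) + 110583*(-1/99892) = 73271/168195 - 110583/99892 = -11280320953/16801334940 ≈ -0.67139)
(41236 + P) + 328946 = (41236 - 11280320953/16801334940) + 328946 = 692808567264887/16801334940 + 328946 = 6219540490438127/16801334940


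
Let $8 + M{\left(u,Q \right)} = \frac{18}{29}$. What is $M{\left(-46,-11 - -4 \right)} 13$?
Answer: $- \frac{2782}{29} \approx -95.931$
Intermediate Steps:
$M{\left(u,Q \right)} = - \frac{214}{29}$ ($M{\left(u,Q \right)} = -8 + \frac{18}{29} = - \frac{214}{29}$)
$M{\left(-46,-11 - -4 \right)} 13 = \left(- \frac{214}{29}\right) 13 = - \frac{2782}{29}$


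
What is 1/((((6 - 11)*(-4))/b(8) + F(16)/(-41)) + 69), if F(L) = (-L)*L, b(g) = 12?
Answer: 123/9460 ≈ 0.013002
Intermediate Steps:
F(L) = -L²
1/((((6 - 11)*(-4))/b(8) + F(16)/(-41)) + 69) = 1/((((6 - 11)*(-4))/12 - 1*16²/(-41)) + 69) = 1/((-5*(-4)*(1/12) - 1*256*(-1/41)) + 69) = 1/((20*(1/12) - 256*(-1/41)) + 69) = 1/((5/3 + 256/41) + 69) = 1/(973/123 + 69) = 1/(9460/123) = 123/9460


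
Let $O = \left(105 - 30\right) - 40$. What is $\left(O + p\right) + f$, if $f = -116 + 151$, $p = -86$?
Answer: $-16$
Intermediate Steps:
$O = 35$ ($O = 75 - 40 = 35$)
$f = 35$
$\left(O + p\right) + f = \left(35 - 86\right) + 35 = -51 + 35 = -16$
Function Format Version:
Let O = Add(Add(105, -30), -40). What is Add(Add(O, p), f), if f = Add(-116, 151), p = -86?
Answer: -16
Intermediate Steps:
O = 35 (O = Add(75, -40) = 35)
f = 35
Add(Add(O, p), f) = Add(Add(35, -86), 35) = Add(-51, 35) = -16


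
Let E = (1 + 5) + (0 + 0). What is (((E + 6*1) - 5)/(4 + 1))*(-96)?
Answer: -672/5 ≈ -134.40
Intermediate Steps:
E = 6 (E = 6 + 0 = 6)
(((E + 6*1) - 5)/(4 + 1))*(-96) = (((6 + 6*1) - 5)/(4 + 1))*(-96) = (((6 + 6) - 5)/5)*(-96) = ((12 - 5)*(1/5))*(-96) = (7*(1/5))*(-96) = (7/5)*(-96) = -672/5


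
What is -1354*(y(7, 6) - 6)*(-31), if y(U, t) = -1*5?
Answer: -461714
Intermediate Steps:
y(U, t) = -5
-1354*(y(7, 6) - 6)*(-31) = -1354*(-5 - 6)*(-31) = -(-14894)*(-31) = -1354*341 = -461714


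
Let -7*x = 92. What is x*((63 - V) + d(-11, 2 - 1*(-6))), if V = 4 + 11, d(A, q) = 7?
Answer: -5060/7 ≈ -722.86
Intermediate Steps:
x = -92/7 (x = -1/7*92 = -92/7 ≈ -13.143)
V = 15
x*((63 - V) + d(-11, 2 - 1*(-6))) = -92*((63 - 1*15) + 7)/7 = -92*((63 - 15) + 7)/7 = -92*(48 + 7)/7 = -92/7*55 = -5060/7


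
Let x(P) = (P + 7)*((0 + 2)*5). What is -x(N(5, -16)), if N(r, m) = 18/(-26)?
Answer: -820/13 ≈ -63.077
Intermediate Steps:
N(r, m) = -9/13 (N(r, m) = 18*(-1/26) = -9/13)
x(P) = 70 + 10*P (x(P) = (7 + P)*(2*5) = (7 + P)*10 = 70 + 10*P)
-x(N(5, -16)) = -(70 + 10*(-9/13)) = -(70 - 90/13) = -1*820/13 = -820/13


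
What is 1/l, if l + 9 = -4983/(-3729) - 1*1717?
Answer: -113/194887 ≈ -0.00057982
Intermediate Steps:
l = -194887/113 (l = -9 + (-4983/(-3729) - 1*1717) = -9 + (-4983*(-1/3729) - 1717) = -9 + (151/113 - 1717) = -9 - 193870/113 = -194887/113 ≈ -1724.7)
1/l = 1/(-194887/113) = -113/194887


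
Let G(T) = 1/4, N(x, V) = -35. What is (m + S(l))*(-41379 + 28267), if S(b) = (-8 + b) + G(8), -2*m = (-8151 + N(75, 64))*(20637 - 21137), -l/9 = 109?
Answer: 26846672490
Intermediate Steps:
l = -981 (l = -9*109 = -981)
G(T) = 1/4
m = -2046500 (m = -(-8151 - 35)*(20637 - 21137)/2 = -(-4093)*(-500) = -1/2*4093000 = -2046500)
S(b) = -31/4 + b (S(b) = (-8 + b) + 1/4 = -31/4 + b)
(m + S(l))*(-41379 + 28267) = (-2046500 + (-31/4 - 981))*(-41379 + 28267) = (-2046500 - 3955/4)*(-13112) = -8189955/4*(-13112) = 26846672490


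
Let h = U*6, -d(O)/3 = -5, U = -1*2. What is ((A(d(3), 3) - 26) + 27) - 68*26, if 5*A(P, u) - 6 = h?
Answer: -8841/5 ≈ -1768.2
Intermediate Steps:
U = -2
d(O) = 15 (d(O) = -3*(-5) = 15)
h = -12 (h = -2*6 = -12)
A(P, u) = -6/5 (A(P, u) = 6/5 + (1/5)*(-12) = 6/5 - 12/5 = -6/5)
((A(d(3), 3) - 26) + 27) - 68*26 = ((-6/5 - 26) + 27) - 68*26 = (-136/5 + 27) - 1768 = -1/5 - 1768 = -8841/5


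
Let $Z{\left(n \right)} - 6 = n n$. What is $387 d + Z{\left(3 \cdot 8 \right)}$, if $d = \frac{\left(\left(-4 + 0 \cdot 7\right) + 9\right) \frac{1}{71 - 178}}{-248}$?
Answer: $\frac{15445887}{26536} \approx 582.07$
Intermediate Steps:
$Z{\left(n \right)} = 6 + n^{2}$ ($Z{\left(n \right)} = 6 + n n = 6 + n^{2}$)
$d = \frac{5}{26536}$ ($d = \frac{\left(-4 + 0\right) + 9}{-107} \left(- \frac{1}{248}\right) = \left(-4 + 9\right) \left(- \frac{1}{107}\right) \left(- \frac{1}{248}\right) = 5 \left(- \frac{1}{107}\right) \left(- \frac{1}{248}\right) = \left(- \frac{5}{107}\right) \left(- \frac{1}{248}\right) = \frac{5}{26536} \approx 0.00018842$)
$387 d + Z{\left(3 \cdot 8 \right)} = 387 \cdot \frac{5}{26536} + \left(6 + \left(3 \cdot 8\right)^{2}\right) = \frac{1935}{26536} + \left(6 + 24^{2}\right) = \frac{1935}{26536} + \left(6 + 576\right) = \frac{1935}{26536} + 582 = \frac{15445887}{26536}$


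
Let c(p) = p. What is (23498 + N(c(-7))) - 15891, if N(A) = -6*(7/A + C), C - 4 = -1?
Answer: 7595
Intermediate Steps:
C = 3 (C = 4 - 1 = 3)
N(A) = -18 - 42/A (N(A) = -6*(7/A + 3) = -6*(3 + 7/A) = -18 - 42/A)
(23498 + N(c(-7))) - 15891 = (23498 + (-18 - 42/(-7))) - 15891 = (23498 + (-18 - 42*(-⅐))) - 15891 = (23498 + (-18 + 6)) - 15891 = (23498 - 12) - 15891 = 23486 - 15891 = 7595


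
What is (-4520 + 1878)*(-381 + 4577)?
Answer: -11085832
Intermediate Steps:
(-4520 + 1878)*(-381 + 4577) = -2642*4196 = -11085832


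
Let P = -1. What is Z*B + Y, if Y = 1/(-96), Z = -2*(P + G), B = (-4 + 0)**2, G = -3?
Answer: 12287/96 ≈ 127.99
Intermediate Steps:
B = 16 (B = (-4)**2 = 16)
Z = 8 (Z = -2*(-1 - 3) = -2*(-4) = 8)
Y = -1/96 ≈ -0.010417
Z*B + Y = 8*16 - 1/96 = 128 - 1/96 = 12287/96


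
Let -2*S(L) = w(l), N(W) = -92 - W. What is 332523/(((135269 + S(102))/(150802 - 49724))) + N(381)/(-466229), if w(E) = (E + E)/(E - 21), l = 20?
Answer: 15670310991988523/63075655181 ≈ 2.4844e+5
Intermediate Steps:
w(E) = 2*E/(-21 + E) (w(E) = (2*E)/(-21 + E) = 2*E/(-21 + E))
S(L) = 20 (S(L) = -20/(-21 + 20) = -20/(-1) = -20*(-1) = -½*(-40) = 20)
332523/(((135269 + S(102))/(150802 - 49724))) + N(381)/(-466229) = 332523/(((135269 + 20)/(150802 - 49724))) + (-92 - 1*381)/(-466229) = 332523/((135289/101078)) + (-92 - 381)*(-1/466229) = 332523/((135289*(1/101078))) - 473*(-1/466229) = 332523/(135289/101078) + 473/466229 = 332523*(101078/135289) + 473/466229 = 33610759794/135289 + 473/466229 = 15670310991988523/63075655181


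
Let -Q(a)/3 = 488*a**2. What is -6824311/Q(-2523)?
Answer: 6824311/9319134456 ≈ 0.00073229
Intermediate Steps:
Q(a) = -1464*a**2
-6824311/Q(-2523) = -6824311/((-1464*(-2523)**2)) = -6824311/((-1464*6365529)) = -6824311/(-9319134456) = -6824311*(-1/9319134456) = 6824311/9319134456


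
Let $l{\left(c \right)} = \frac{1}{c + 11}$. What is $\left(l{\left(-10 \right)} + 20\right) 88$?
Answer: $1848$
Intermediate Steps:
$l{\left(c \right)} = \frac{1}{11 + c}$
$\left(l{\left(-10 \right)} + 20\right) 88 = \left(\frac{1}{11 - 10} + 20\right) 88 = \left(1^{-1} + 20\right) 88 = \left(1 + 20\right) 88 = 21 \cdot 88 = 1848$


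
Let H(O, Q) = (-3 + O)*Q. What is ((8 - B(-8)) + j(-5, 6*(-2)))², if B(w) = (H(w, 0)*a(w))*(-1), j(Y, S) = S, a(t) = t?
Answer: 16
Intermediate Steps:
H(O, Q) = Q*(-3 + O)
B(w) = 0 (B(w) = ((0*(-3 + w))*w)*(-1) = (0*w)*(-1) = 0*(-1) = 0)
((8 - B(-8)) + j(-5, 6*(-2)))² = ((8 - 1*0) + 6*(-2))² = ((8 + 0) - 12)² = (8 - 12)² = (-4)² = 16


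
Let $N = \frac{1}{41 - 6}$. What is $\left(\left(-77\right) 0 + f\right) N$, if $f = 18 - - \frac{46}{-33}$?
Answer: $\frac{548}{1155} \approx 0.47446$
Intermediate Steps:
$N = \frac{1}{35} \approx 0.028571$
$f = \frac{548}{33}$ ($f = 18 - \left(-46\right) \left(- \frac{1}{33}\right) = 18 - \frac{46}{33} = \frac{548}{33} \approx 16.606$)
$\left(\left(-77\right) 0 + f\right) N = \left(\left(-77\right) 0 + \frac{548}{33}\right) \frac{1}{35} = \left(0 + \frac{548}{33}\right) \frac{1}{35} = \frac{548}{33} \cdot \frac{1}{35} = \frac{548}{1155}$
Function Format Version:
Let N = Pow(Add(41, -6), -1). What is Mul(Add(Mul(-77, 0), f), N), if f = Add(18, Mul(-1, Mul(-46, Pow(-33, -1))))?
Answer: Rational(548, 1155) ≈ 0.47446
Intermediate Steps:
N = Rational(1, 35) (N = Pow(35, -1) = Rational(1, 35) ≈ 0.028571)
f = Rational(548, 33) (f = Add(18, Mul(-1, Mul(-46, Rational(-1, 33)))) = Add(18, Mul(-1, Rational(46, 33))) = Add(18, Rational(-46, 33)) = Rational(548, 33) ≈ 16.606)
Mul(Add(Mul(-77, 0), f), N) = Mul(Add(Mul(-77, 0), Rational(548, 33)), Rational(1, 35)) = Mul(Add(0, Rational(548, 33)), Rational(1, 35)) = Mul(Rational(548, 33), Rational(1, 35)) = Rational(548, 1155)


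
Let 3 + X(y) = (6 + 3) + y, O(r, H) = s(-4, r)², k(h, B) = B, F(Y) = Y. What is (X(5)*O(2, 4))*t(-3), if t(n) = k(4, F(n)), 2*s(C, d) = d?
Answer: -33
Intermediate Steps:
s(C, d) = d/2
O(r, H) = r²/4 (O(r, H) = (r/2)² = r²/4)
X(y) = 6 + y (X(y) = -3 + ((6 + 3) + y) = -3 + (9 + y) = 6 + y)
t(n) = n
(X(5)*O(2, 4))*t(-3) = ((6 + 5)*((¼)*2²))*(-3) = (11*((¼)*4))*(-3) = (11*1)*(-3) = 11*(-3) = -33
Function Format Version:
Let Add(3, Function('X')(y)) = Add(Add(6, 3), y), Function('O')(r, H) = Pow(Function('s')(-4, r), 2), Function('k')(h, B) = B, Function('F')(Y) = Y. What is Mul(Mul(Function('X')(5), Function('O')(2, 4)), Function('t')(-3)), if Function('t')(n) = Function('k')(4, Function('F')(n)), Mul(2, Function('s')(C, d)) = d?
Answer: -33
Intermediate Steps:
Function('s')(C, d) = Mul(Rational(1, 2), d)
Function('O')(r, H) = Mul(Rational(1, 4), Pow(r, 2)) (Function('O')(r, H) = Pow(Mul(Rational(1, 2), r), 2) = Mul(Rational(1, 4), Pow(r, 2)))
Function('X')(y) = Add(6, y) (Function('X')(y) = Add(-3, Add(Add(6, 3), y)) = Add(-3, Add(9, y)) = Add(6, y))
Function('t')(n) = n
Mul(Mul(Function('X')(5), Function('O')(2, 4)), Function('t')(-3)) = Mul(Mul(Add(6, 5), Mul(Rational(1, 4), Pow(2, 2))), -3) = Mul(Mul(11, Mul(Rational(1, 4), 4)), -3) = Mul(Mul(11, 1), -3) = Mul(11, -3) = -33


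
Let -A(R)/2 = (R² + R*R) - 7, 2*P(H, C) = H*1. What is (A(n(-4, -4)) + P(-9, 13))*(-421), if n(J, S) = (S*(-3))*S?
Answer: 7751873/2 ≈ 3.8759e+6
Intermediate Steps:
n(J, S) = -3*S² (n(J, S) = (-3*S)*S = -3*S²)
P(H, C) = H/2 (P(H, C) = (H*1)/2 = H/2)
A(R) = 14 - 4*R² (A(R) = -2*((R² + R*R) - 7) = -2*((R² + R²) - 7) = -2*(2*R² - 7) = -2*(-7 + 2*R²) = 14 - 4*R²)
(A(n(-4, -4)) + P(-9, 13))*(-421) = ((14 - 4*(-3*(-4)²)²) + (½)*(-9))*(-421) = ((14 - 4*(-3*16)²) - 9/2)*(-421) = ((14 - 4*(-48)²) - 9/2)*(-421) = ((14 - 4*2304) - 9/2)*(-421) = ((14 - 9216) - 9/2)*(-421) = (-9202 - 9/2)*(-421) = -18413/2*(-421) = 7751873/2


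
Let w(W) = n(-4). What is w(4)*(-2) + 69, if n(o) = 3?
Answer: 63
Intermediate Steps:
w(W) = 3
w(4)*(-2) + 69 = 3*(-2) + 69 = -6 + 69 = 63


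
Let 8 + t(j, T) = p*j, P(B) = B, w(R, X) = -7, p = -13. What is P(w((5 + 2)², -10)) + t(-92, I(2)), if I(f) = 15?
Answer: 1181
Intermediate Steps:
t(j, T) = -8 - 13*j
P(w((5 + 2)², -10)) + t(-92, I(2)) = -7 + (-8 - 13*(-92)) = -7 + (-8 + 1196) = -7 + 1188 = 1181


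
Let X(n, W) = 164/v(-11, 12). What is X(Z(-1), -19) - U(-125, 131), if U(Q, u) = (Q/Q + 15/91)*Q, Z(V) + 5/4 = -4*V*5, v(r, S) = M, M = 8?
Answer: 30231/182 ≈ 166.10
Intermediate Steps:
v(r, S) = 8
Z(V) = -5/4 - 20*V (Z(V) = -5/4 - 4*V*5 = -5/4 - 20*V)
X(n, W) = 41/2 (X(n, W) = 164/8 = 164*(⅛) = 41/2)
U(Q, u) = 106*Q/91 (U(Q, u) = (1 + 15*(1/91))*Q = (1 + 15/91)*Q = 106*Q/91)
X(Z(-1), -19) - U(-125, 131) = 41/2 - 106*(-125)/91 = 41/2 - 1*(-13250/91) = 41/2 + 13250/91 = 30231/182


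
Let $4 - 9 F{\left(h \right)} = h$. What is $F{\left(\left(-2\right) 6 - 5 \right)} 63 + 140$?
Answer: $287$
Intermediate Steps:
$F{\left(h \right)} = \frac{4}{9} - \frac{h}{9}$
$F{\left(\left(-2\right) 6 - 5 \right)} 63 + 140 = \left(\frac{4}{9} - \frac{\left(-2\right) 6 - 5}{9}\right) 63 + 140 = \left(\frac{4}{9} - \frac{-12 - 5}{9}\right) 63 + 140 = \left(\frac{4}{9} - - \frac{17}{9}\right) 63 + 140 = \left(\frac{4}{9} + \frac{17}{9}\right) 63 + 140 = \frac{7}{3} \cdot 63 + 140 = 147 + 140 = 287$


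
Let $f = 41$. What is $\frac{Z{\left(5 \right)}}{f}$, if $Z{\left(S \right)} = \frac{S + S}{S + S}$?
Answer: $\frac{1}{41} \approx 0.02439$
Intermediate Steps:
$Z{\left(S \right)} = 1$ ($Z{\left(S \right)} = \frac{2 S}{2 S} = 2 S \frac{1}{2 S} = 1$)
$\frac{Z{\left(5 \right)}}{f} = 1 \cdot \frac{1}{41} = \frac{1}{41}$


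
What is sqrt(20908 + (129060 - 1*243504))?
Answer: 4*I*sqrt(5846) ≈ 305.84*I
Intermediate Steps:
sqrt(20908 + (129060 - 1*243504)) = sqrt(20908 + (129060 - 243504)) = sqrt(20908 - 114444) = sqrt(-93536) = 4*I*sqrt(5846)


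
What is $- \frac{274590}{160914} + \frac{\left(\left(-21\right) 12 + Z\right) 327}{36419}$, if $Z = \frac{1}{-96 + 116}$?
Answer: $- \frac{77525398407}{19534423220} \approx -3.9687$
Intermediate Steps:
$Z = \frac{1}{20} \approx 0.05$
$- \frac{274590}{160914} + \frac{\left(\left(-21\right) 12 + Z\right) 327}{36419} = - \frac{274590}{160914} + \frac{\left(\left(-21\right) 12 + \frac{1}{20}\right) 327}{36419} = \left(-274590\right) \frac{1}{160914} + \left(-252 + \frac{1}{20}\right) 327 \cdot \frac{1}{36419} = - \frac{45765}{26819} + \left(- \frac{5039}{20}\right) 327 \cdot \frac{1}{36419} = - \frac{45765}{26819} - \frac{1647753}{728380} = - \frac{77525398407}{19534423220}$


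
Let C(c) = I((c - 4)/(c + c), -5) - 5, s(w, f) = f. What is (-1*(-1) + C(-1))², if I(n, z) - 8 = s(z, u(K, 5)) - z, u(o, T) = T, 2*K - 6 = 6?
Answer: 196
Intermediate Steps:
K = 6 (K = 3 + (½)*6 = 3 + 3 = 6)
I(n, z) = 13 - z (I(n, z) = 8 + (5 - z) = 13 - z)
C(c) = 13 (C(c) = (13 - 1*(-5)) - 5 = (13 + 5) - 5 = 18 - 5 = 13)
(-1*(-1) + C(-1))² = (-1*(-1) + 13)² = (1 + 13)² = 14² = 196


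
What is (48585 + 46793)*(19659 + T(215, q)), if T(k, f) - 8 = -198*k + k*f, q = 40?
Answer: -1364191534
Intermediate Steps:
T(k, f) = 8 - 198*k + f*k (T(k, f) = 8 + (-198*k + k*f) = 8 + (-198*k + f*k) = 8 - 198*k + f*k)
(48585 + 46793)*(19659 + T(215, q)) = (48585 + 46793)*(19659 + (8 - 198*215 + 40*215)) = 95378*(19659 + (8 - 42570 + 8600)) = 95378*(19659 - 33962) = 95378*(-14303) = -1364191534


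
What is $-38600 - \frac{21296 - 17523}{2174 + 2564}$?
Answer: $- \frac{182890573}{4738} \approx -38601.0$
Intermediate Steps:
$-38600 - \frac{21296 - 17523}{2174 + 2564} = -38600 - \frac{3773}{4738} = - \frac{182890573}{4738}$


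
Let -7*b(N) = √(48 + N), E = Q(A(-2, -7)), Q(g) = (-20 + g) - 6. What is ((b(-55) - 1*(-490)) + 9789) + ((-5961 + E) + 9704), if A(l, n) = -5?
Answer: 13991 - I*√7/7 ≈ 13991.0 - 0.37796*I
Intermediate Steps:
Q(g) = -26 + g
E = -31 (E = -26 - 5 = -31)
b(N) = -√(48 + N)/7
((b(-55) - 1*(-490)) + 9789) + ((-5961 + E) + 9704) = ((-√(48 - 55)/7 - 1*(-490)) + 9789) + ((-5961 - 31) + 9704) = ((-I*√7/7 + 490) + 9789) + (-5992 + 9704) = ((-I*√7/7 + 490) + 9789) + 3712 = ((490 - I*√7/7) + 9789) + 3712 = (10279 - I*√7/7) + 3712 = 13991 - I*√7/7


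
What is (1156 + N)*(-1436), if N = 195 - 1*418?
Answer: -1339788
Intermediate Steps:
N = -223 (N = 195 - 418 = -223)
(1156 + N)*(-1436) = (1156 - 223)*(-1436) = 933*(-1436) = -1339788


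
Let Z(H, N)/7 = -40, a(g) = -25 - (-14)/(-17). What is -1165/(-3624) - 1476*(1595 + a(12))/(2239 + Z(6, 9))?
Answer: -47550588743/40230024 ≈ -1182.0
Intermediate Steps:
a(g) = -439/17 (a(g) = -25 - (-14)*(-1)/17 = -25 - 1*14/17 = -25 - 14/17 = -439/17)
Z(H, N) = -280 (Z(H, N) = 7*(-40) = -280)
-1165/(-3624) - 1476*(1595 + a(12))/(2239 + Z(6, 9)) = -1165/(-3624) - 1476*(1595 - 439/17)/(2239 - 280) = -1165*(-1/3624) - 1476/(1959/(26676/17)) = 1165/3624 - 1476/(1959*(17/26676)) = 1165/3624 - 1476/11101/8892 = 1165/3624 - 1476*8892/11101 = 1165/3624 - 13124592/11101 = -47550588743/40230024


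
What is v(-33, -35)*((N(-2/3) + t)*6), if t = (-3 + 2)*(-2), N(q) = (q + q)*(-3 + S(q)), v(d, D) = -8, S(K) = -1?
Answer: -352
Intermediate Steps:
N(q) = -8*q (N(q) = (q + q)*(-3 - 1) = (2*q)*(-4) = -8*q)
t = 2 (t = -1*(-2) = 2)
v(-33, -35)*((N(-2/3) + t)*6) = -8*(-(-16)/3 + 2)*6 = -8*(-8*(-2/3) + 2)*6 = -8*(16/3 + 2)*6 = -176*6/3 = -8*44 = -352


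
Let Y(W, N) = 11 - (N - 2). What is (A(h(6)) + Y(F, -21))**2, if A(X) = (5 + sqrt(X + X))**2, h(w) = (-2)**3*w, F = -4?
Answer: -8231 - 2960*I*sqrt(6) ≈ -8231.0 - 7250.5*I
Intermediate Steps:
Y(W, N) = 13 - N (Y(W, N) = 11 - (-2 + N) = 11 + (2 - N) = 13 - N)
h(w) = -8*w
A(X) = (5 + sqrt(2)*sqrt(X))**2 (A(X) = (5 + sqrt(2*X))**2 = (5 + sqrt(2)*sqrt(X))**2)
(A(h(6)) + Y(F, -21))**2 = ((5 + sqrt(2)*sqrt(-8*6))**2 + (13 - 1*(-21)))**2 = ((5 + sqrt(2)*sqrt(-48))**2 + (13 + 21))**2 = ((5 + sqrt(2)*(4*I*sqrt(3)))**2 + 34)**2 = ((5 + 4*I*sqrt(6))**2 + 34)**2 = (34 + (5 + 4*I*sqrt(6))**2)**2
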